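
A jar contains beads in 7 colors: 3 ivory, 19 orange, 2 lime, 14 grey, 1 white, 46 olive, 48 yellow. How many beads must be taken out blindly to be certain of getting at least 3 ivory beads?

133

To avoid ivory beads as long as possible, exhaust the other 6 colors first.
The worst case draws every non-ivory bead first: 19 + 2 + 14 + 1 + 46 + 48 = 130.
The next 3 draws are then forced to be ivory, giving 130 + 3 = 133.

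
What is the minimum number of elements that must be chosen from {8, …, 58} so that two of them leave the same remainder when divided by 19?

Group the integers by remainder mod 19; there are 19 residue classes, each nonempty in this range.
Choosing one from each class (19 integers) avoids any shared remainder.
One more choice must repeat a class, so two differ by a multiple of 19. Hence 19 + 1 = 20.

20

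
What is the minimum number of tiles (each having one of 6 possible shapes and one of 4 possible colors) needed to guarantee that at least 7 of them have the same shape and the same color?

145

There are 6 × 4 = 24 (shape, color) combinations acting as pigeonholes.
With 24 × 6 = 144 tiles we could place exactly 6 in each, with no (shape, color) pair reaching 7.
One more forces some (shape, color) pair to hold 7, so 144 + 1 = 145.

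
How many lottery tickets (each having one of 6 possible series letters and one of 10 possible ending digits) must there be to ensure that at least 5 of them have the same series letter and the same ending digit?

There are 6 × 10 = 60 (series letter, ending digit) combinations acting as pigeonholes.
With 60 × 4 = 240 lottery tickets we could place exactly 4 in each, with no (series letter, ending digit) pair reaching 5.
One more forces some (series letter, ending digit) pair to hold 5, so 240 + 1 = 241.

241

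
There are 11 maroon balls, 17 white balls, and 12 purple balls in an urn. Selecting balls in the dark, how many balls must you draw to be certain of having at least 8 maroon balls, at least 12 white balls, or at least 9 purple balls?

27

The worst case stops just short of every target: 7 maroon, 11 white, 8 purple — 7 + 11 + 8 = 26 balls.
One more ball must push some color to its target, so 26 + 1 = 27.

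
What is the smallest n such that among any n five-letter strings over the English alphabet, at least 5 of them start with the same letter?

105

There are 26 possible first letters acting as pigeonholes.
With 26 × 4 = 104 five-letter strings over the English alphabet we could place exactly 4 in each, with no class reaching 5.
One more forces some class to hold 5, so 104 + 1 = 105.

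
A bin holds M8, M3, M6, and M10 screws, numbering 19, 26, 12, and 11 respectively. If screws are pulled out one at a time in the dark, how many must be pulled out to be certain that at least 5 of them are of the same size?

17

The worst case takes 4 screws of each size without reaching 5 of any: 4 × 4 = 16.
The next screw must bring some size to 5, so 16 + 1 = 17.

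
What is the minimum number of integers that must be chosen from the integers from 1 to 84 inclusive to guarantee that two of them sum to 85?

Partition {1, …, 84} into 42 pairs: {1,84}, {2,83}, …, {42,43}.
Choosing 42 integers — say the integers 1 through 42 — takes one from each pair and avoids the property.
Choosing 43 forces two into the same pair by pigeonhole, and those sum to 85. So 43.

43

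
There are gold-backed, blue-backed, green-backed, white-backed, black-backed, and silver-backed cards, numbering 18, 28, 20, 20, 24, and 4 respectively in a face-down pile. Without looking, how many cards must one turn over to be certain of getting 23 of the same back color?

Treat the 6 back colors as pigeonholes.
In the worst case we take at most 22 of each back color, but all 18 gold-backed, all 20 green-backed, all 20 white-backed, and all 4 silver-backed (fewer than 22), giving 18 + 22 + 20 + 20 + 22 + 4 = 106.
One more card then forces some back color to 23, so 106 + 1 = 107.

107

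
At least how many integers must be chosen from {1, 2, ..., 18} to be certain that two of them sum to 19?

Partition {1, …, 18} into 9 pairs: {1,18}, {2,17}, …, {9,10}.
Choosing 9 integers — say the integers 1 through 9 — takes one from each pair and avoids the property.
Choosing 10 forces two into the same pair by pigeonhole, and those sum to 19. So 10.

10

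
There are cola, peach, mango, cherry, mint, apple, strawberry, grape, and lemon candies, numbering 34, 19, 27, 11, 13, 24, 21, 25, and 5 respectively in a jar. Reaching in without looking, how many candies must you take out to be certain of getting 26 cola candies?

171

The worst case draws every non-cola candy first: 19 + 27 + 11 + 13 + 24 + 21 + 25 + 5 = 145.
The next 26 draws are then forced to be cola, giving 145 + 26 = 171.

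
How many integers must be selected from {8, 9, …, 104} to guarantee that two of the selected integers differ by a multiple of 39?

Group the integers by remainder mod 39; there are 39 residue classes, each nonempty in this range.
Choosing one from each class (39 integers) avoids any shared remainder.
One more choice must repeat a class, so two differ by a multiple of 39. Hence 39 + 1 = 40.

40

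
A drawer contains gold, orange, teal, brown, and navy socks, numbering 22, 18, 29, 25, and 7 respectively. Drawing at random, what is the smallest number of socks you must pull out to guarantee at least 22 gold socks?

101

The worst case draws every non-gold sock first: 18 + 29 + 25 + 7 = 79.
The next 22 draws are then forced to be gold, giving 79 + 22 = 101.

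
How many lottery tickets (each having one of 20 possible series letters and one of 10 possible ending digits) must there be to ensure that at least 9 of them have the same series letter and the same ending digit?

There are 20 × 10 = 200 (series letter, ending digit) combinations acting as pigeonholes.
With 200 × 8 = 1600 lottery tickets we could place exactly 8 in each, with no (series letter, ending digit) pair reaching 9.
One more forces some (series letter, ending digit) pair to hold 9, so 1600 + 1 = 1601.

1601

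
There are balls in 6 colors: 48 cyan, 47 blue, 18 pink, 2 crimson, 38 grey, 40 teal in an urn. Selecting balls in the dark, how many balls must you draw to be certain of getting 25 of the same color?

In the worst case we take at most 24 of each color, but all 18 pink and all 2 crimson (fewer than 24), giving 24 + 24 + 18 + 2 + 24 + 24 = 116.
One more ball then forces some color to 25, so 116 + 1 = 117.

117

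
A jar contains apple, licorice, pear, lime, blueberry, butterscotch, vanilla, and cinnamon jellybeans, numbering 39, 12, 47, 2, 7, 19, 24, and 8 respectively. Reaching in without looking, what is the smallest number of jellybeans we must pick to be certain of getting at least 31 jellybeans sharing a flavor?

133

In the worst case we take at most 30 of each flavor, but all 12 licorice, all 2 lime, all 7 blueberry, all 19 butterscotch, all 24 vanilla, and all 8 cinnamon (fewer than 30), giving 30 + 12 + 30 + 2 + 7 + 19 + 24 + 8 = 132.
One more jellybean then forces some flavor to 31, so 132 + 1 = 133.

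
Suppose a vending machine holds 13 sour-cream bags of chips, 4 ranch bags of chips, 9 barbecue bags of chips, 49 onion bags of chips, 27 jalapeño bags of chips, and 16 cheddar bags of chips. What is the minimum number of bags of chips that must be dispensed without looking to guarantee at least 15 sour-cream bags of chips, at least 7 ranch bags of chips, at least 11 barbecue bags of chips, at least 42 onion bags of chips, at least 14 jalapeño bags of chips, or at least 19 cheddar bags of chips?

97

Each of the 6 flavors has its own threshold; avoid all of them simultaneously.
The worst case stops just short of every target: all 13 sour-cream, all 4 ranch, all 9 barbecue, 41 onion, 13 jalapeño, all 16 cheddar — 13 + 4 + 9 + 41 + 13 + 16 = 96 bags of chips.
One more bag of chips must push some flavor to its target, so 96 + 1 = 97.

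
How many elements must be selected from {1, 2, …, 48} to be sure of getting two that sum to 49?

Partition {1, …, 48} into 24 pairs: {1,48}, {2,47}, …, {24,25}.
Choosing 24 integers — say the integers 1 through 24 — takes one from each pair and avoids the property.
Choosing 25 forces two into the same pair by pigeonhole, and those sum to 49. So 25.

25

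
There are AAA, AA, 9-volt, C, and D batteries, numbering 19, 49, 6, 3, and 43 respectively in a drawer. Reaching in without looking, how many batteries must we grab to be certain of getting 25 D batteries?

The worst case draws every non-D battery first: 19 + 49 + 6 + 3 = 77.
The next 25 draws are then forced to be D, giving 77 + 25 = 102.

102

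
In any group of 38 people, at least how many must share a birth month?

There are 12 months of the year, which serve as the pigeonholes.
If each of the 12 months of the year held at most 3, the total would be at most 12 × 3 = 36 < 38, a contradiction.
So at least one holds ⌈38/12⌉ = 4.

4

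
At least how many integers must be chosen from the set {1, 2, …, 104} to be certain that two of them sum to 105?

53

Partition {1, …, 104} into 52 pairs: {1,104}, {2,103}, …, {52,53}.
Choosing 52 integers — say the integers 1 through 52 — takes one from each pair and avoids the property.
Choosing 53 forces two into the same pair by pigeonhole, and those sum to 105. So 53.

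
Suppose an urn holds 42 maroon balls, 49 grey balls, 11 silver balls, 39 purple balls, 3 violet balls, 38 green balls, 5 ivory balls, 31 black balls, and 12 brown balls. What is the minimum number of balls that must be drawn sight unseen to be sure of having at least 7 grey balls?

188

The worst case draws every non-grey ball first: 42 + 11 + 39 + 3 + 38 + 5 + 31 + 12 = 181.
The next 7 draws are then forced to be grey, giving 181 + 7 = 188.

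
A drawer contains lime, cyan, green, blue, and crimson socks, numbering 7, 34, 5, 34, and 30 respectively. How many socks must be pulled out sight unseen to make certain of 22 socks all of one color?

76

In the worst case we take at most 21 of each color, but all 7 lime and all 5 green (fewer than 21), giving 7 + 21 + 5 + 21 + 21 = 75.
One more sock then forces some color to 22, so 75 + 1 = 76.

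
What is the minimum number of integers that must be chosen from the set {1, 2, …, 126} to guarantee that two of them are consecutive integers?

64

Partition {1, …, 126} into 63 pairs: {1,2}, {3,4}, …, {125,126}.
Choosing 63 integers — say the 63 even numbers 2, 4, …, 126 — takes one from each pair and avoids the property.
Choosing 64 forces two into the same pair by pigeonhole, and those are consecutive. So 64.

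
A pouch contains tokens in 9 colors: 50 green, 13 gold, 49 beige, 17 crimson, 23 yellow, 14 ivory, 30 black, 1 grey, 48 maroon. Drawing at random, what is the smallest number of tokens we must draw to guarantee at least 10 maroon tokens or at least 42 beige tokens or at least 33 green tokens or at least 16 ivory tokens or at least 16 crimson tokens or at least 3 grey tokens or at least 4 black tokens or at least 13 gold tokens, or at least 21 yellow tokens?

148

Each of the 9 colors has its own threshold; avoid all of them simultaneously.
The worst case stops just short of every target: 32 green, 12 gold, 41 beige, 15 crimson, 20 yellow, all 14 ivory, 3 black, all 1 grey, 9 maroon — 32 + 12 + 41 + 15 + 20 + 14 + 3 + 1 + 9 = 147 tokens.
One more token must push some color to its target, so 147 + 1 = 148.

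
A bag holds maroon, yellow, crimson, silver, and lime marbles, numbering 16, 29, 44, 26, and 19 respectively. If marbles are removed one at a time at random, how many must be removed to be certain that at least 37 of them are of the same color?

In the worst case we take at most 36 of each color, but all 16 maroon, all 29 yellow, all 26 silver, and all 19 lime (fewer than 36), giving 16 + 29 + 36 + 26 + 19 = 126.
One more marble then forces some color to 37, so 126 + 1 = 127.

127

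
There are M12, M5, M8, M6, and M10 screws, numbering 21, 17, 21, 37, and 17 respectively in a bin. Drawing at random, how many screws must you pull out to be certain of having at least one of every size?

97

The hardest size to obtain is M5: we could draw every other screw first — 113 − 17 = 96 screws — without a single M5 one.
The next draw must be M5, so 96 + 1 = 97.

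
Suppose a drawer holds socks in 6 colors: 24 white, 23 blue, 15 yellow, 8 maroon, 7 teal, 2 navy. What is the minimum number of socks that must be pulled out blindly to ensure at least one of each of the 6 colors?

78

The hardest color to obtain is navy: we could draw every other sock first — 79 − 2 = 77 socks — without a single navy one.
The next draw must be navy, so 77 + 1 = 78.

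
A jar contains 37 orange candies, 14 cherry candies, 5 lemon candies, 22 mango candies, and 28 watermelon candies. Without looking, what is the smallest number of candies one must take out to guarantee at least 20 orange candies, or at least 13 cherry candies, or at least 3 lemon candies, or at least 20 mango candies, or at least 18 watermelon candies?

Each of the 5 flavors has its own threshold; avoid all of them simultaneously.
The worst case stops just short of every target: 19 orange, 12 cherry, 2 lemon, 19 mango, 17 watermelon — 19 + 12 + 2 + 19 + 17 = 69 candies.
One more candy must push some flavor to its target, so 69 + 1 = 70.

70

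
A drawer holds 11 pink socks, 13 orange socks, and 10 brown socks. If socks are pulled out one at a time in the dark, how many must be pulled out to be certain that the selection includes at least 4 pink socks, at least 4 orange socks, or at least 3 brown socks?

9

Each of the 3 colors has its own threshold; avoid all of them simultaneously.
The worst case stops just short of every target: 3 pink, 3 orange, 2 brown — 3 + 3 + 2 = 8 socks.
One more sock must push some color to its target, so 8 + 1 = 9.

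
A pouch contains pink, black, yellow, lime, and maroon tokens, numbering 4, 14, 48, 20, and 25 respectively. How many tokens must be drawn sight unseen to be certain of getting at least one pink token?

108

To avoid pink tokens as long as possible, exhaust the other 4 colors first.
The worst case draws every non-pink token first: 14 + 48 + 20 + 25 = 107.
The next draw is then forced to be pink, giving 107 + 1 = 108.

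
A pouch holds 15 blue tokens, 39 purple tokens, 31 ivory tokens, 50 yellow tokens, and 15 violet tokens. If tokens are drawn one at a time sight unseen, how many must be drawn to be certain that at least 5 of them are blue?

To avoid blue tokens as long as possible, exhaust the other 4 colors first.
The worst case draws every non-blue token first: 39 + 31 + 50 + 15 = 135.
The next 5 draws are then forced to be blue, giving 135 + 5 = 140.

140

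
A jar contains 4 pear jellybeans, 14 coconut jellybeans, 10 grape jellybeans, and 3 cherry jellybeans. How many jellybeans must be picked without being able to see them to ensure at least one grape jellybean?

The worst case draws every non-grape jellybean first: 4 + 14 + 3 = 21.
The next draw is then forced to be grape, giving 21 + 1 = 22.

22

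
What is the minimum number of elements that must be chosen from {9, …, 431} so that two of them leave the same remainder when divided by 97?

Use the pigeonhole principle on residue classes: group the integers by remainder mod 97; there are 97 residue classes, each nonempty in this range.
Choosing one from each class (97 integers) avoids any shared remainder.
One more choice must repeat a class, so two differ by a multiple of 97. Hence 97 + 1 = 98.

98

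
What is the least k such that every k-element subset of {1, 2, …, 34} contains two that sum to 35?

Partition {1, …, 34} into 17 pairs: {1,34}, {2,33}, …, {17,18}.
Choosing 17 integers — say the integers 1 through 17 — takes one from each pair and avoids the property.
Choosing 18 forces two into the same pair by pigeonhole, and those sum to 35. So 18.

18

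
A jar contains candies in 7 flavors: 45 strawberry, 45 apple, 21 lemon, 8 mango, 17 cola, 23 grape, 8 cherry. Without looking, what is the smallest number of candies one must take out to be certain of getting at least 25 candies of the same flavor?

126

In the worst case we take at most 24 of each flavor, but all 21 lemon, all 8 mango, all 17 cola, all 23 grape, and all 8 cherry (fewer than 24), giving 24 + 24 + 21 + 8 + 17 + 23 + 8 = 125.
One more candy then forces some flavor to 25, so 125 + 1 = 126.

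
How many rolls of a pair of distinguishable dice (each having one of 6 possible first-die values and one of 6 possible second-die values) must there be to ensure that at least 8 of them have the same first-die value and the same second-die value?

There are 6 × 6 = 36 (first-die value, second-die value) combinations acting as pigeonholes.
With 36 × 7 = 252 rolls of a pair of distinguishable dice we could place exactly 7 in each, with no (first-die value, second-die value) pair reaching 8.
One more forces some (first-die value, second-die value) pair to hold 8, so 252 + 1 = 253.

253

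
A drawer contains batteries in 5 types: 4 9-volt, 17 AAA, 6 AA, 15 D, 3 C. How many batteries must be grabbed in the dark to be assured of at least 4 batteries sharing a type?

16

The worst case takes 3 batteries of each type without reaching 4 of any: 5 × 3 = 15.
The next battery must bring some type to 4, so 15 + 1 = 16.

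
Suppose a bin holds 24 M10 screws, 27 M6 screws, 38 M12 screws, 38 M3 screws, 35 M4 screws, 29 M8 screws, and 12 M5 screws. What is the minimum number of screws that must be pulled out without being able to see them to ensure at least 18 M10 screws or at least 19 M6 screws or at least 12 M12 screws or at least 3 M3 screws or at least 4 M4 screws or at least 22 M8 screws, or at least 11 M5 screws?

The worst case stops just short of every target: 17 M10, 18 M6, 11 M12, 2 M3, 3 M4, 21 M8, 10 M5 — 17 + 18 + 11 + 2 + 3 + 21 + 10 = 82 screws.
One more screw must push some size to its target, so 82 + 1 = 83.

83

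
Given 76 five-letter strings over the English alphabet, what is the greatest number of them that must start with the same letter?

The 76 five-letter strings over the English alphabet fall into 26 possible first letters.
If each of the 26 possible first letters held at most 2, the total would be at most 26 × 2 = 52 < 76, a contradiction.
So at least one holds ⌈76/26⌉ = 3.

3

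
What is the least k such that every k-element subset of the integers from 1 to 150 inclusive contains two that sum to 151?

Partition {1, …, 150} into 75 pairs: {1,150}, {2,149}, …, {75,76}.
Choosing 75 integers — say the integers 1 through 75 — takes one from each pair and avoids the property.
Choosing 76 forces two into the same pair by pigeonhole, and those sum to 151. So 76.

76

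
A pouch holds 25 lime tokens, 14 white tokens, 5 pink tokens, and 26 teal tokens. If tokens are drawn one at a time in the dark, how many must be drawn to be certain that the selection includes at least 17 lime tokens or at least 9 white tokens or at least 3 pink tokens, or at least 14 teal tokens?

Each of the 4 colors has its own threshold; avoid all of them simultaneously.
The worst case stops just short of every target: 16 lime, 8 white, 2 pink, 13 teal — 16 + 8 + 2 + 13 = 39 tokens.
One more token must push some color to its target, so 39 + 1 = 40.

40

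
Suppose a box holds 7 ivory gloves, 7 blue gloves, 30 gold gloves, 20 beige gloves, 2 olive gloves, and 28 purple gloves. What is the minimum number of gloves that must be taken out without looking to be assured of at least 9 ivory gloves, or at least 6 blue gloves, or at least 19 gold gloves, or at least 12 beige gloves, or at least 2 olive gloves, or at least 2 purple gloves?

The worst case stops just short of every target: all 7 ivory, 5 blue, 18 gold, 11 beige, 1 olive, 1 purple — 7 + 5 + 18 + 11 + 1 + 1 = 43 gloves.
One more glove must push some color to its target, so 43 + 1 = 44.

44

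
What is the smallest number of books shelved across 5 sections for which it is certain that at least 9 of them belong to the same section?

41

There are 5 sections acting as pigeonholes.
With 5 × 8 = 40 books we could place exactly 8 in each, with no class reaching 9.
One more forces some class to hold 9, so 40 + 1 = 41.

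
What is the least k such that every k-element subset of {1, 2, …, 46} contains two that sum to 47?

Partition {1, …, 46} into 23 pairs: {1,46}, {2,45}, …, {23,24}.
Choosing 23 integers — say the integers 1 through 23 — takes one from each pair and avoids the property.
Choosing 24 forces two into the same pair by pigeonhole, and those sum to 47. So 24.

24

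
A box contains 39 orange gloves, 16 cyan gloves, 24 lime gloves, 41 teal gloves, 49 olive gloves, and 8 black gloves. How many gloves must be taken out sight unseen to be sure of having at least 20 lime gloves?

To avoid lime gloves as long as possible, exhaust the other 5 colors first.
The worst case draws every non-lime glove first: 39 + 16 + 41 + 49 + 8 = 153.
The next 20 draws are then forced to be lime, giving 153 + 20 = 173.

173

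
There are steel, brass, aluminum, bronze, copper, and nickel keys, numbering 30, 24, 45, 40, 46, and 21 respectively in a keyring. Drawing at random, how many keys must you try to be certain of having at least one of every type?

186

The hardest type to obtain is nickel: we could draw every other key first — 206 − 21 = 185 keys — without a single nickel one.
The next draw must be nickel, so 185 + 1 = 186.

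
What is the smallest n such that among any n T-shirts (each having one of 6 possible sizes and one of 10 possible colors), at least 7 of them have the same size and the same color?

361

There are 6 × 10 = 60 (size, color) combinations acting as pigeonholes.
With 60 × 6 = 360 T-shirts we could place exactly 6 in each, with no (size, color) pair reaching 7.
One more forces some (size, color) pair to hold 7, so 360 + 1 = 361.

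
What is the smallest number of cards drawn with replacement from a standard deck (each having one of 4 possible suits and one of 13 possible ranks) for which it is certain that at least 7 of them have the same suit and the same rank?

313

There are 4 × 13 = 52 (suit, rank) combinations acting as pigeonholes.
With 52 × 6 = 312 cards drawn with replacement from a standard deck we could place exactly 6 in each, with no (suit, rank) pair reaching 7.
One more forces some (suit, rank) pair to hold 7, so 312 + 1 = 313.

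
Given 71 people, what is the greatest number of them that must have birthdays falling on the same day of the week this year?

The 71 people fall into 7 days of the week.
If each of the 7 days of the week held at most 10, the total would be at most 7 × 10 = 70 < 71, a contradiction.
So at least one holds ⌈71/7⌉ = 11.

11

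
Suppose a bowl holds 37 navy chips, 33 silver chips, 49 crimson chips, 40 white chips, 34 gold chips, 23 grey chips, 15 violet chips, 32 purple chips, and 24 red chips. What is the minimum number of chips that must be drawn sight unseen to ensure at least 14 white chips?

261

The worst case draws every non-white chip first: 37 + 33 + 49 + 34 + 23 + 15 + 32 + 24 = 247.
The next 14 draws are then forced to be white, giving 247 + 14 = 261.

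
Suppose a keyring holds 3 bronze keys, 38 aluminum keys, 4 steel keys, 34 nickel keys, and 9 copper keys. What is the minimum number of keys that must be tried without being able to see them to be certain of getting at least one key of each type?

The hardest type to obtain is bronze: we could draw every other key first — 88 − 3 = 85 keys — without a single bronze one.
The next draw must be bronze, so 85 + 1 = 86.

86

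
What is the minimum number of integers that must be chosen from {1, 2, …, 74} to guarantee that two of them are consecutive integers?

38

Partition {1, …, 74} into 37 pairs: {1,2}, {3,4}, …, {73,74}.
Choosing 37 integers — say the 37 even numbers 2, 4, …, 74 — takes one from each pair and avoids the property.
Choosing 38 forces two into the same pair by pigeonhole, and those are consecutive. So 38.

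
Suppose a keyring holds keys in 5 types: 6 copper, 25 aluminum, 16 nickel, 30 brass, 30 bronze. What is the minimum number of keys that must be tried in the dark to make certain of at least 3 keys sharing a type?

11

The worst case takes 2 keys of each type without reaching 3 of any: 5 × 2 = 10.
The next key must bring some type to 3, so 10 + 1 = 11.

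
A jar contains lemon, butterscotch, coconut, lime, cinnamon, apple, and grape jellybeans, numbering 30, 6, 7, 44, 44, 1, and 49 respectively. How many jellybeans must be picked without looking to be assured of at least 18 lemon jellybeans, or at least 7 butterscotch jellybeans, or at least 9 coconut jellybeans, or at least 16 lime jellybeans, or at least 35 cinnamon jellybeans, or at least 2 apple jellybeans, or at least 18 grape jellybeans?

98

The worst case stops just short of every target: 17 lemon, 6 butterscotch, all 7 coconut, 15 lime, 34 cinnamon, 1 apple, 17 grape — 17 + 6 + 7 + 15 + 34 + 1 + 17 = 97 jellybeans.
One more jellybean must push some flavor to its target, so 97 + 1 = 98.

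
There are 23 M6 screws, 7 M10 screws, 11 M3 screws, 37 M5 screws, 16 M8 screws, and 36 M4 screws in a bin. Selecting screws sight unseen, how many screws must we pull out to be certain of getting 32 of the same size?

120

Treat the 6 sizes as pigeonholes.
In the worst case we take at most 31 of each size, but all 23 M6, all 7 M10, all 11 M3, and all 16 M8 (fewer than 31), giving 23 + 7 + 11 + 31 + 16 + 31 = 119.
One more screw then forces some size to 32, so 119 + 1 = 120.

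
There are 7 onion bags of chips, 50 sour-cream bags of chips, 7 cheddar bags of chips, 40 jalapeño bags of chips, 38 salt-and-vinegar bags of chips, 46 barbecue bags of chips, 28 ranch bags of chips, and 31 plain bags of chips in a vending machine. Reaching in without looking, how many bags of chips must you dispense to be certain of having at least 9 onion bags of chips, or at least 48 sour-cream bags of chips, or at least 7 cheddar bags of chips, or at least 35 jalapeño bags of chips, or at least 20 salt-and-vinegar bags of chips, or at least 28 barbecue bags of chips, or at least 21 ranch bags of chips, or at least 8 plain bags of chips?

Each of the 8 flavors has its own threshold; avoid all of them simultaneously.
The worst case stops just short of every target: all 7 onion, 47 sour-cream, 6 cheddar, 34 jalapeño, 19 salt-and-vinegar, 27 barbecue, 20 ranch, 7 plain — 7 + 47 + 6 + 34 + 19 + 27 + 20 + 7 = 167 bags of chips.
One more bag of chips must push some flavor to its target, so 167 + 1 = 168.

168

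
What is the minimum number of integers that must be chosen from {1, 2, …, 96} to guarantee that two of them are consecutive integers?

Partition {1, …, 96} into 48 pairs: {1,2}, {3,4}, …, {95,96}.
Choosing 48 integers — say the 48 even numbers 2, 4, …, 96 — takes one from each pair and avoids the property.
Choosing 49 forces two into the same pair by pigeonhole, and those are consecutive. So 49.

49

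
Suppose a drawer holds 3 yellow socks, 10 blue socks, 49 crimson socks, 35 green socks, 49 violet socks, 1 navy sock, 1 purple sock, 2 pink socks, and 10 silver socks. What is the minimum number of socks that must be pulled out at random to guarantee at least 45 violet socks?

156

The worst case draws every non-violet sock first: 3 + 10 + 49 + 35 + 1 + 1 + 2 + 10 = 111.
The next 45 draws are then forced to be violet, giving 111 + 45 = 156.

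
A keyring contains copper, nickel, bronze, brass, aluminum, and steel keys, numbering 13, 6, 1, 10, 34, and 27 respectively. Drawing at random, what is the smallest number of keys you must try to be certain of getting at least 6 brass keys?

To avoid brass keys as long as possible, exhaust the other 5 types first.
The worst case draws every non-brass key first: 13 + 6 + 1 + 34 + 27 = 81.
The next 6 draws are then forced to be brass, giving 81 + 6 = 87.

87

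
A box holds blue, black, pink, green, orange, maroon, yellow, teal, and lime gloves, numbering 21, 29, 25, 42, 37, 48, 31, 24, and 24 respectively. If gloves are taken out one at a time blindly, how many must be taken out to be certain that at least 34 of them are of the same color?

Treat the 9 colors as pigeonholes.
In the worst case we take at most 33 of each color, but all 21 blue, all 29 black, all 25 pink, all 31 yellow, all 24 teal, and all 24 lime (fewer than 33), giving 21 + 29 + 25 + 33 + 33 + 33 + 31 + 24 + 24 = 253.
One more glove then forces some color to 34, so 253 + 1 = 254.

254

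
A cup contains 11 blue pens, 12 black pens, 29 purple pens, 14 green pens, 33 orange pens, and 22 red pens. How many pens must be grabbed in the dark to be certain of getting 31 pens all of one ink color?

Treat the 6 ink colors as pigeonholes.
In the worst case we take at most 30 of each ink color, but all 11 blue, all 12 black, all 29 purple, all 14 green, and all 22 red (fewer than 30), giving 11 + 12 + 29 + 14 + 30 + 22 = 118.
One more pen then forces some ink color to 31, so 118 + 1 = 119.

119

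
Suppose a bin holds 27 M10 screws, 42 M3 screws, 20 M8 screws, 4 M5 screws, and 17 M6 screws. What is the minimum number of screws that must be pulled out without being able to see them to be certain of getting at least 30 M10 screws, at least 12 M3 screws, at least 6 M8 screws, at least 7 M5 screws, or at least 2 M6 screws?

49

The worst case stops just short of every target: all 27 M10, 11 M3, 5 M8, all 4 M5, 1 M6 — 27 + 11 + 5 + 4 + 1 = 48 screws.
One more screw must push some size to its target, so 48 + 1 = 49.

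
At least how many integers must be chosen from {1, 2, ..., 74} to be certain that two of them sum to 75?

38

Partition {1, …, 74} into 37 pairs: {1,74}, {2,73}, …, {37,38}.
Choosing 37 integers — say the integers 1 through 37 — takes one from each pair and avoids the property.
Choosing 38 forces two into the same pair by pigeonhole, and those sum to 75. So 38.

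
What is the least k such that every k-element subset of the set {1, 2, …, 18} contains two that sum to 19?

Partition {1, …, 18} into 9 pairs: {1,18}, {2,17}, …, {9,10}.
Choosing 9 integers — say the integers 1 through 9 — takes one from each pair and avoids the property.
Choosing 10 forces two into the same pair by pigeonhole, and those sum to 19. So 10.

10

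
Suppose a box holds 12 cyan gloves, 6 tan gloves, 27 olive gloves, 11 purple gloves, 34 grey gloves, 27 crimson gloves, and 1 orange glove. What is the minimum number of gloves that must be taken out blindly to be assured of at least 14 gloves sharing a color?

70

In the worst case we take at most 13 of each color, but all 12 cyan, all 6 tan, all 11 purple, and all 1 orange (fewer than 13), giving 12 + 6 + 13 + 11 + 13 + 13 + 1 = 69.
One more glove then forces some color to 14, so 69 + 1 = 70.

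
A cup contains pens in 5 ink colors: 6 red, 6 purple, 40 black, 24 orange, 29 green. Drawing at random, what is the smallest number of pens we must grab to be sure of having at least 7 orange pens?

To avoid orange pens as long as possible, exhaust the other 4 ink colors first.
The worst case draws every non-orange pen first: 6 + 6 + 40 + 29 = 81.
The next 7 draws are then forced to be orange, giving 81 + 7 = 88.

88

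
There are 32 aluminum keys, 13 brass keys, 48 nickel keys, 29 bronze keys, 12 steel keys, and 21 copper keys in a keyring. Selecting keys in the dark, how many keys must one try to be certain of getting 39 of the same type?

Treat the 6 types as pigeonholes.
In the worst case we take at most 38 of each type, but all 32 aluminum, all 13 brass, all 29 bronze, all 12 steel, and all 21 copper (fewer than 38), giving 32 + 13 + 38 + 29 + 12 + 21 = 145.
One more key then forces some type to 39, so 145 + 1 = 146.

146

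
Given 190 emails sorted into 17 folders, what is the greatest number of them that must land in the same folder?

If each of the 17 folders held at most 11, the total would be at most 17 × 11 = 187 < 190, a contradiction.
So at least one holds ⌈190/17⌉ = 12.

12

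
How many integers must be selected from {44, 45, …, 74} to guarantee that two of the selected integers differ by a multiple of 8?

9

Use the pigeonhole principle on residue classes: group the integers by remainder mod 8; there are 8 residue classes, each nonempty in this range.
Choosing one from each class (8 integers) avoids any shared remainder.
One more choice must repeat a class, so two differ by a multiple of 8. Hence 8 + 1 = 9.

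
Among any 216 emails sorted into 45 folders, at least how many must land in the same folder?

The 216 emails fall into 45 folders.
If each of the 45 folders held at most 4, the total would be at most 45 × 4 = 180 < 216, a contradiction.
So at least one holds ⌈216/45⌉ = 5.

5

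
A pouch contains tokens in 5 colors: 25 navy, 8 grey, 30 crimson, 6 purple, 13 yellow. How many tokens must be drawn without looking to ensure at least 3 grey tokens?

77

The worst case draws every non-grey token first: 25 + 30 + 6 + 13 = 74.
The next 3 draws are then forced to be grey, giving 74 + 3 = 77.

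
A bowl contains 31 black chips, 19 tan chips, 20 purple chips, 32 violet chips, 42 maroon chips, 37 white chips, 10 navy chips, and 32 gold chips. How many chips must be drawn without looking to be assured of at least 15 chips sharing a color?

In the worst case we take at most 14 of each color, but all 10 navy (fewer than 14), giving 14 + 14 + 14 + 14 + 14 + 14 + 10 + 14 = 108.
One more chip then forces some color to 15, so 108 + 1 = 109.

109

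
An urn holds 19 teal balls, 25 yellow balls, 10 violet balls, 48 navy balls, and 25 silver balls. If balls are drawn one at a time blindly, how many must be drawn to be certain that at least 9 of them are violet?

126

The worst case draws every non-violet ball first: 19 + 25 + 48 + 25 = 117.
The next 9 draws are then forced to be violet, giving 117 + 9 = 126.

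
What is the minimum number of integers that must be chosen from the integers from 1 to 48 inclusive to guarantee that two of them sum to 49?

Partition {1, …, 48} into 24 pairs: {1,48}, {2,47}, …, {24,25}.
Choosing 24 integers — say the integers 1 through 24 — takes one from each pair and avoids the property.
Choosing 25 forces two into the same pair by pigeonhole, and those sum to 49. So 25.

25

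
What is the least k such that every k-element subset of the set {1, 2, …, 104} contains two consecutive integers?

53

Partition {1, …, 104} into 52 pairs: {1,2}, {3,4}, …, {103,104}.
Choosing 52 integers — say the 52 even numbers 2, 4, …, 104 — takes one from each pair and avoids the property.
Choosing 53 forces two into the same pair by pigeonhole, and those are consecutive. So 53.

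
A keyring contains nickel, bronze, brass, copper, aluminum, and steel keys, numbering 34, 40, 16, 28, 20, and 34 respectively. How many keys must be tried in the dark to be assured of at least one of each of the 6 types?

157

The hardest type to obtain is brass: we could draw every other key first — 172 − 16 = 156 keys — without a single brass one.
The next draw must be brass, so 156 + 1 = 157.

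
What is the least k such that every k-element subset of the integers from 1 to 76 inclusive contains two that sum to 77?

39

Partition {1, …, 76} into 38 pairs: {1,76}, {2,75}, …, {38,39}.
Choosing 38 integers — say the integers 1 through 38 — takes one from each pair and avoids the property.
Choosing 39 forces two into the same pair by pigeonhole, and those sum to 77. So 39.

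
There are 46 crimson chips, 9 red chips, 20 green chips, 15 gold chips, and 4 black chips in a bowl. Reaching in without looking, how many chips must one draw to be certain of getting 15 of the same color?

Treat the 5 colors as pigeonholes.
In the worst case we take at most 14 of each color, but all 9 red and all 4 black (fewer than 14), giving 14 + 9 + 14 + 14 + 4 = 55.
One more chip then forces some color to 15, so 55 + 1 = 56.

56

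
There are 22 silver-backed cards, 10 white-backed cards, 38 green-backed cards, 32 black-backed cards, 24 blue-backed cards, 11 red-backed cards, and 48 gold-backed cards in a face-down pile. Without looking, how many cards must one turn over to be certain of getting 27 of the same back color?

146

Treat the 7 back colors as pigeonholes.
In the worst case we take at most 26 of each back color, but all 22 silver-backed, all 10 white-backed, all 24 blue-backed, and all 11 red-backed (fewer than 26), giving 22 + 10 + 26 + 26 + 24 + 11 + 26 = 145.
One more card then forces some back color to 27, so 145 + 1 = 146.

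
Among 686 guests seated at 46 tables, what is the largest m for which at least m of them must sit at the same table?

15

If each of the 46 tables held at most 14, the total would be at most 46 × 14 = 644 < 686, a contradiction.
So at least one holds ⌈686/46⌉ = 15.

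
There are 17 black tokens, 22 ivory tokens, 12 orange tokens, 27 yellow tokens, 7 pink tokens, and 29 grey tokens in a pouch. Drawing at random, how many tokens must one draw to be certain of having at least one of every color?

The hardest color to obtain is pink: we could draw every other token first — 114 − 7 = 107 tokens — without a single pink one.
The next draw must be pink, so 107 + 1 = 108.

108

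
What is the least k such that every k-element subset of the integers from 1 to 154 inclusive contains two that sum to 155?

78

Partition {1, …, 154} into 77 pairs: {1,154}, {2,153}, …, {77,78}.
Choosing 77 integers — say the integers 1 through 77 — takes one from each pair and avoids the property.
Choosing 78 forces two into the same pair by pigeonhole, and those sum to 155. So 78.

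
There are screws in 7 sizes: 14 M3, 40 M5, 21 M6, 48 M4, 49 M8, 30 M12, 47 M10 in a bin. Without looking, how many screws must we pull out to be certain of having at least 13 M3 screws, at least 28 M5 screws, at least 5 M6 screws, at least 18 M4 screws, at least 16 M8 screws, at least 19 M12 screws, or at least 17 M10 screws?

The worst case stops just short of every target: 12 M3, 27 M5, 4 M6, 17 M4, 15 M8, 18 M12, 16 M10 — 12 + 27 + 4 + 17 + 15 + 18 + 16 = 109 screws.
One more screw must push some size to its target, so 109 + 1 = 110.

110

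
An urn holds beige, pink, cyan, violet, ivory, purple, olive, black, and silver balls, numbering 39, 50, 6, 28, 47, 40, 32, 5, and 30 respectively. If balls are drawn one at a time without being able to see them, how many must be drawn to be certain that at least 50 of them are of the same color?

277

Treat the 9 colors as pigeonholes.
In the worst case we take at most 49 of each color, but all 39 beige, all 6 cyan, all 28 violet, all 47 ivory, all 40 purple, all 32 olive, all 5 black, and all 30 silver (fewer than 49), giving 39 + 49 + 6 + 28 + 47 + 40 + 32 + 5 + 30 = 276.
One more ball then forces some color to 50, so 276 + 1 = 277.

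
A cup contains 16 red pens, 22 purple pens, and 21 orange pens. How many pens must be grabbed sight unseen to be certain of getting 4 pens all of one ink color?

Treat the 3 ink colors as pigeonholes.
The worst case takes 3 pens of each ink color without reaching 4 of any: 3 × 3 = 9.
The next pen must bring some ink color to 4, so 9 + 1 = 10.

10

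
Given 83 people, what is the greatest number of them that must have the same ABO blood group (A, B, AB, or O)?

21

If each of the 4 ABO blood groups held at most 20, the total would be at most 4 × 20 = 80 < 83, a contradiction.
So at least one holds ⌈83/4⌉ = 21.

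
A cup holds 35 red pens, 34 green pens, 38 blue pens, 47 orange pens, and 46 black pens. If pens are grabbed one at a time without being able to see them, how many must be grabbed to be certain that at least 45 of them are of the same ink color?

196

In the worst case we take at most 44 of each ink color, but all 35 red, all 34 green, and all 38 blue (fewer than 44), giving 35 + 34 + 38 + 44 + 44 = 195.
One more pen then forces some ink color to 45, so 195 + 1 = 196.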